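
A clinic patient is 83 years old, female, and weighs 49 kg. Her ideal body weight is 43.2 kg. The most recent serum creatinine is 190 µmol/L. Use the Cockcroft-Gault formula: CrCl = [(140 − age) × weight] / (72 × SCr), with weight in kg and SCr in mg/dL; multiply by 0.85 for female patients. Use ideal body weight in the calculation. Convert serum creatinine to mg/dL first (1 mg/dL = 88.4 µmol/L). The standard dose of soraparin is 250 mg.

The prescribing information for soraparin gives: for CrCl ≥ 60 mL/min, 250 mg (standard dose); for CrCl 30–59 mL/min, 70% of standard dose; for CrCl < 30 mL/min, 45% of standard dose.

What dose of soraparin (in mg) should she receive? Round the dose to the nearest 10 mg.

SCr = 190 / 88.4 = 2.149 mg/dL
CrCl = (140 − 83) × 43.2 / (72 × 2.149) × 0.85 = 2462.4 / 154.73 × 0.85 ≈ 13.5 mL/min
CrCl ≈ 14 mL/min → bracket < 30 mL/min.
45% of 250 mg = 112.5 mg → 110 mg

110 mg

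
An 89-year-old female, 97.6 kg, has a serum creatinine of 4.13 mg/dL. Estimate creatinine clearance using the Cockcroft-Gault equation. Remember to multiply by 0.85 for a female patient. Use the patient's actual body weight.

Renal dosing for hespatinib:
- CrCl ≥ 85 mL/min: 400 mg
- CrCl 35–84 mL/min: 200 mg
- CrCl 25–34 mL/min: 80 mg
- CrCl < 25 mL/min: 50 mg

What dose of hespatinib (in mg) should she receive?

50 mg

CrCl = (140 − 89) × 97.6 / (72 × 4.13) × 0.85 = 4977.6 / 297.36 × 0.85 ≈ 14.2 mL/min
CrCl ≈ 14 mL/min → bracket < 25 mL/min.
Dose for this bracket: 50 mg.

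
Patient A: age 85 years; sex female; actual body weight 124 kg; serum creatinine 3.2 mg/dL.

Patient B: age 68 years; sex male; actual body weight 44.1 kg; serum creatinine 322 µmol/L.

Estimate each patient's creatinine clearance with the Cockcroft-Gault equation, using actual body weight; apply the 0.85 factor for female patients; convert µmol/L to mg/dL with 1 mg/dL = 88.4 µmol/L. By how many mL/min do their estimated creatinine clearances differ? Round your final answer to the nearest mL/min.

13 mL/min

Patient A: CrCl = (140 − 85) × 124 / (72 × 3.2) × 0.85 = 6820.0 / 230.40 × 0.85 ≈ 25.2 mL/min
Patient B: SCr = 322 / 88.4 = 3.643 mg/dL
Patient B: CrCl = (140 − 68) × 44.1 / (72 × 3.643) = 3175.2 / 262.30 ≈ 12.1 mL/min
|25.2 − 12.1| = 13.1 mL/min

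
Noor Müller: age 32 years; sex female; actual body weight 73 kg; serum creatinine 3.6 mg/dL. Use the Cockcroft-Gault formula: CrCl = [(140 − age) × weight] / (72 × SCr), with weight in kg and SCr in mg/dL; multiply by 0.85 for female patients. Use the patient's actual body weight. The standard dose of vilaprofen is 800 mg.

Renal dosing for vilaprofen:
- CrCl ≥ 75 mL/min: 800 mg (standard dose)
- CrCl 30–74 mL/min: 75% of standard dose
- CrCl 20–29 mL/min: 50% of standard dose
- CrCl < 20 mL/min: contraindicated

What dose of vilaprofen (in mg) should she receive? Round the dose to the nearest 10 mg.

CrCl = (140 − 32) × 73 / (72 × 3.6) × 0.85 = 7884.0 / 259.20 × 0.85 ≈ 25.9 mL/min
CrCl ≈ 26 mL/min → bracket 20–29 mL/min.
50% of 800 mg = 400 mg

400 mg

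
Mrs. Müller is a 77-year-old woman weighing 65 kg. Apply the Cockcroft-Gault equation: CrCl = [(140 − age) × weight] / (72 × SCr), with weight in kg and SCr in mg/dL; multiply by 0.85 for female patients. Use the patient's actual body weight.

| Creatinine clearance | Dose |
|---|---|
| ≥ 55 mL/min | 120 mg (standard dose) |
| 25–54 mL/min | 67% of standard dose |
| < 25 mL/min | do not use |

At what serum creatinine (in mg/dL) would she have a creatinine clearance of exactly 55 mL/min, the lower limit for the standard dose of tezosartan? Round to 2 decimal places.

0.88 mg/dL

Standard dose requires CrCl ≥ 55 mL/min.
Set (140 − 77) × 65 × 0.85 / (72 × SCr) = 55
SCr = (140 − 77) × 65 × 0.85 / (72 × 55) = 0.879 mg/dL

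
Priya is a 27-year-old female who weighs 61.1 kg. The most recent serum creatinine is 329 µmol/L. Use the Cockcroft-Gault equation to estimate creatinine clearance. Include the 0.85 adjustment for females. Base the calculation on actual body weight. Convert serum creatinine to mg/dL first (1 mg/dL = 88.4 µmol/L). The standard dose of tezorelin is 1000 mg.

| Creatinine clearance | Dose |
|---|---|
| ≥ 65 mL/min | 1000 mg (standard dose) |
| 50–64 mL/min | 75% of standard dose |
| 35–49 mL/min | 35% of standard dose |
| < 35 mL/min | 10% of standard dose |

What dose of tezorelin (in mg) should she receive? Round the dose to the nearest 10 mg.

SCr = 329 / 88.4 = 3.722 mg/dL
CrCl = (140 − 27) × 61.1 / (72 × 3.722) × 0.85 = 6904.3 / 267.98 × 0.85 ≈ 21.9 mL/min
CrCl ≈ 22 mL/min → bracket < 35 mL/min.
10% of 1000 mg = 100 mg

100 mg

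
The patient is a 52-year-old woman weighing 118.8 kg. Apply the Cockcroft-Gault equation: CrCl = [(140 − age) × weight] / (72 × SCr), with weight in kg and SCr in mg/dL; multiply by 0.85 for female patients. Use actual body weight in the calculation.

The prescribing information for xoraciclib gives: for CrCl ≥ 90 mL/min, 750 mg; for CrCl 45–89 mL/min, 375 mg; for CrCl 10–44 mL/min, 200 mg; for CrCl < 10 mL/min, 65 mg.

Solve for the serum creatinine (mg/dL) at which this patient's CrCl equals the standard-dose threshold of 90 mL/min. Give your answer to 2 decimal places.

Standard dose requires CrCl ≥ 90 mL/min.
Set (140 − 52) × 118.8 × 0.85 / (72 × SCr) = 90
SCr = (140 − 52) × 118.8 × 0.85 / (72 × 90) = 1.371 mg/dL

1.37 mg/dL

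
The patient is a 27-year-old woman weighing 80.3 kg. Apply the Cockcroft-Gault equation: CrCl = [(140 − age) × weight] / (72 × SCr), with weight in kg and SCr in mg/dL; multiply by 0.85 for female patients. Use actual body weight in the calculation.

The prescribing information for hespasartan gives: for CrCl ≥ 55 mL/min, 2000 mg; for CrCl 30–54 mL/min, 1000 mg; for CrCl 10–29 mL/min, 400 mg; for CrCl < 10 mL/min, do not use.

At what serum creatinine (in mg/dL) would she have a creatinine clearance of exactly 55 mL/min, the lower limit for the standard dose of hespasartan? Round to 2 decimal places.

1.95 mg/dL

Standard dose requires CrCl ≥ 55 mL/min.
Set (140 − 27) × 80.3 × 0.85 / (72 × SCr) = 55
SCr = (140 − 27) × 80.3 × 0.85 / (72 × 55) = 1.948 mg/dL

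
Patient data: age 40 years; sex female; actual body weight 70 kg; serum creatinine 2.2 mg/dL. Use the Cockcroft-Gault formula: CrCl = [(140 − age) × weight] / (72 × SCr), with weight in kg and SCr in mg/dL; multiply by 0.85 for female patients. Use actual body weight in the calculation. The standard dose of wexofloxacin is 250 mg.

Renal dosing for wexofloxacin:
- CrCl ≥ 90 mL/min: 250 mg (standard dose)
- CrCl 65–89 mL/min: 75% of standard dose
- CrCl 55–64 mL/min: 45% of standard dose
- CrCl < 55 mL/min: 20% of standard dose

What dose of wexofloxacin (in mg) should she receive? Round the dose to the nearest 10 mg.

CrCl = (140 − 40) × 70 / (72 × 2.2) × 0.85 = 7000.0 / 158.40 × 0.85 ≈ 37.6 mL/min
CrCl ≈ 38 mL/min → bracket < 55 mL/min.
20% of 250 mg = 50 mg

50 mg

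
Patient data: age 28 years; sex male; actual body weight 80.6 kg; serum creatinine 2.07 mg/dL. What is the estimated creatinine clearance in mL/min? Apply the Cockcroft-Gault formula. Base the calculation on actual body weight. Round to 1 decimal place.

CrCl = (140 − 28) × 80.6 / (72 × 2.07) = 9027.2 / 149.04 ≈ 60.6 mL/min

60.6 mL/min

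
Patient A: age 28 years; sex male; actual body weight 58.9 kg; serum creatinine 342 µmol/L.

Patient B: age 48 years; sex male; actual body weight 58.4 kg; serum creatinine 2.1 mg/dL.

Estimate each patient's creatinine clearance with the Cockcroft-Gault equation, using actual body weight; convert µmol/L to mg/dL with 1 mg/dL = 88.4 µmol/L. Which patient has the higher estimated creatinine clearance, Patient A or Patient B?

Patient A: SCr = 342 / 88.4 = 3.869 mg/dL
Patient A: CrCl = (140 − 28) × 58.9 / (72 × 3.869) = 6596.8 / 278.57 ≈ 23.7 mL/min
Patient B: CrCl = (140 − 48) × 58.4 / (72 × 2.1) = 5372.8 / 151.20 ≈ 35.5 mL/min
23.7 vs 35.5 mL/min → Patient B is higher.

Patient B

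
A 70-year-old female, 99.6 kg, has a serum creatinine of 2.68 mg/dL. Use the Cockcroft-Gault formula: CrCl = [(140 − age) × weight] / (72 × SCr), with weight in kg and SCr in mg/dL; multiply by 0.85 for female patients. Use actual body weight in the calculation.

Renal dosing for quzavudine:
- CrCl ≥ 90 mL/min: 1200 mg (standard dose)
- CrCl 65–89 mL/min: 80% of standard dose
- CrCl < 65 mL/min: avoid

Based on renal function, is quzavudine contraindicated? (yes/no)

yes

CrCl = (140 − 70) × 99.6 / (72 × 2.68) × 0.85 = 6972.0 / 192.96 × 0.85 ≈ 30.7 mL/min
CrCl ≈ 31 mL/min, which is < 65 mL/min.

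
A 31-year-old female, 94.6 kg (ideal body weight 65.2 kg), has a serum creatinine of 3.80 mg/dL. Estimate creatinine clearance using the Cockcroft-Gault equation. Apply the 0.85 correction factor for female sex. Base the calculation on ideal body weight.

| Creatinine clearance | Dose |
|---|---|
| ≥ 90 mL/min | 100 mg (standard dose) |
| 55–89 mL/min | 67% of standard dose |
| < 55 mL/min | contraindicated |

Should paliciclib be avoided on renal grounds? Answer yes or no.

CrCl = (140 − 31) × 65.2 / (72 × 3.8) × 0.85 = 7106.8 / 273.60 × 0.85 ≈ 22.1 mL/min
CrCl ≈ 22 mL/min, which is < 55 mL/min.

yes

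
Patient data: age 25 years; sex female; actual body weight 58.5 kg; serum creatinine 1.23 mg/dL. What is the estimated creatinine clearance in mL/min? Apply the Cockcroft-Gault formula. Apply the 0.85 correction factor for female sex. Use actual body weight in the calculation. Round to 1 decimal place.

64.6 mL/min

CrCl = (140 − 25) × 58.5 / (72 × 1.23) × 0.85 = 6727.5 / 88.56 × 0.85 ≈ 64.6 mL/min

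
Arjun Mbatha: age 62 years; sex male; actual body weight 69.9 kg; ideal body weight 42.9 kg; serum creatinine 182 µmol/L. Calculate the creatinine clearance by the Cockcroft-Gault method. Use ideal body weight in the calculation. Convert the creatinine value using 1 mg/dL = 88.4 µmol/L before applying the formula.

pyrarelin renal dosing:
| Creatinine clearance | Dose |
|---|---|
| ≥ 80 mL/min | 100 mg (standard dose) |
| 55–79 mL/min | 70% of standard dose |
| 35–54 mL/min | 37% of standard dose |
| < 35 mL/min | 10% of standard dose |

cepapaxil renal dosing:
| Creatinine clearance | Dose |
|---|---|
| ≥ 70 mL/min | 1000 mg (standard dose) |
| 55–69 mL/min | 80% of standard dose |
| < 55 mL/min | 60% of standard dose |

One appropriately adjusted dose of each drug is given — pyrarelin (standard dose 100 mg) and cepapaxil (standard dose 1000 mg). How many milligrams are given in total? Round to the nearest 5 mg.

610 mg

SCr = 182 / 88.4 = 2.059 mg/dL
CrCl = (140 − 62) × 42.9 / (72 × 2.059) = 3346.2 / 148.25 ≈ 22.6 mL/min
CrCl ≈ 23 mL/min.
pyrarelin: < 35 mL/min → 10% of 100 mg = 10 mg.
cepapaxil: < 55 mL/min → 60% of 1000 mg = 600 mg.
Total = 10 + 600 = 610 mg.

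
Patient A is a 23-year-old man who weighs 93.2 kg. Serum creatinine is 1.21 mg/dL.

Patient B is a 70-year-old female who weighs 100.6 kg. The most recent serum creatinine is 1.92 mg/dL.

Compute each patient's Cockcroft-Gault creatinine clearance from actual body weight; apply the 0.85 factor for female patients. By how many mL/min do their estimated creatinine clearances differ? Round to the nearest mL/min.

82 mL/min

Patient A: CrCl = (140 − 23) × 93.2 / (72 × 1.21) = 10904.4 / 87.12 ≈ 125.2 mL/min
Patient B: CrCl = (140 − 70) × 100.6 / (72 × 1.92) × 0.85 = 7042.0 / 138.24 × 0.85 ≈ 43.3 mL/min
|125.2 − 43.3| = 81.9 mL/min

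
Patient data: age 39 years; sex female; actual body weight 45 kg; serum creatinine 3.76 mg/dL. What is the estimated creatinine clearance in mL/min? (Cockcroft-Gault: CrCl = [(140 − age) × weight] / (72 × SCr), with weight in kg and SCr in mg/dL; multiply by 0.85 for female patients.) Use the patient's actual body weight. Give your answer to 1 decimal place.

14.3 mL/min

CrCl = (140 − 39) × 45 / (72 × 3.76) × 0.85 = 4545.0 / 270.72 × 0.85 ≈ 14.3 mL/min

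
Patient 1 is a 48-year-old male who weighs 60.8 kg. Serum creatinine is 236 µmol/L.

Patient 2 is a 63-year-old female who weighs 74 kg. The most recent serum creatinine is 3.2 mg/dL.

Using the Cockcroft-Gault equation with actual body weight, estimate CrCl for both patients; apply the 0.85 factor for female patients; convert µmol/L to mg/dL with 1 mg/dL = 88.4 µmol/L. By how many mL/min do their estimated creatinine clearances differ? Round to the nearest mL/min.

Patient 1: SCr = 236 / 88.4 = 2.67 mg/dL
Patient 1: CrCl = (140 − 48) × 60.8 / (72 × 2.67) = 5593.6 / 192.24 ≈ 29.1 mL/min
Patient 2: CrCl = (140 − 63) × 74 / (72 × 3.2) × 0.85 = 5698.0 / 230.40 × 0.85 ≈ 21.0 mL/min
|29.1 − 21.0| = 8.1 mL/min

8 mL/min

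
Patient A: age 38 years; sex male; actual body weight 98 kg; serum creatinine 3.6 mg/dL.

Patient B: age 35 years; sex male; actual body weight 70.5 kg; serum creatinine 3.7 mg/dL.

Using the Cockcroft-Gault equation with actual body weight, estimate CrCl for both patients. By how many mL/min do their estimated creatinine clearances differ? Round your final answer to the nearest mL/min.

Patient A: CrCl = (140 − 38) × 98 / (72 × 3.6) = 9996.0 / 259.20 ≈ 38.6 mL/min
Patient B: CrCl = (140 − 35) × 70.5 / (72 × 3.7) = 7402.5 / 266.40 ≈ 27.8 mL/min
|38.6 − 27.8| = 10.8 mL/min

11 mL/min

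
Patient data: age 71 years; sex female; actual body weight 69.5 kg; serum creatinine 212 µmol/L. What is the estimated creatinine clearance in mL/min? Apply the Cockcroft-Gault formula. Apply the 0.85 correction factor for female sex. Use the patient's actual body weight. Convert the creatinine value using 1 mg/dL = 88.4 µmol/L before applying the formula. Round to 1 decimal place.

23.6 mL/min

SCr = 212 / 88.4 = 2.398 mg/dL
CrCl = (140 − 71) × 69.5 / (72 × 2.398) × 0.85 = 4795.5 / 172.66 × 0.85 ≈ 23.6 mL/min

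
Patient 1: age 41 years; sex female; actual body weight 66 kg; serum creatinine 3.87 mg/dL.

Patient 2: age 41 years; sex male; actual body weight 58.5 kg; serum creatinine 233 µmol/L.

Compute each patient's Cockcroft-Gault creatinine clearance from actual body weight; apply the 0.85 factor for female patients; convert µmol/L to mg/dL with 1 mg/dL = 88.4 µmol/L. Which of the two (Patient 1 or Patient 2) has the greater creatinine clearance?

Patient 1: CrCl = (140 − 41) × 66 / (72 × 3.87) × 0.85 = 6534.0 / 278.64 × 0.85 ≈ 19.9 mL/min
Patient 2: SCr = 233 / 88.4 = 2.636 mg/dL
Patient 2: CrCl = (140 − 41) × 58.5 / (72 × 2.636) = 5791.5 / 189.79 ≈ 30.5 mL/min
19.9 vs 30.5 mL/min → Patient 2 is higher.

Patient 2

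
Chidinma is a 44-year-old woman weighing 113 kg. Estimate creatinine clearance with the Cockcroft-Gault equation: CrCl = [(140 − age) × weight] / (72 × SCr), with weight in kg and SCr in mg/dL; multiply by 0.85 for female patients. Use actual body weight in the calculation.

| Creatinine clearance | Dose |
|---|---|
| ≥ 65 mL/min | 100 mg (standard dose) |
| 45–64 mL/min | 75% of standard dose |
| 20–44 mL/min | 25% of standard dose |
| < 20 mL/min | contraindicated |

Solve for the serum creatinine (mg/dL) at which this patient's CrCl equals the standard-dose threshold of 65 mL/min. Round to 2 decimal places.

1.97 mg/dL

Standard dose requires CrCl ≥ 65 mL/min.
Set (140 − 44) × 113 × 0.85 / (72 × SCr) = 65
SCr = (140 − 44) × 113 × 0.85 / (72 × 65) = 1.970 mg/dL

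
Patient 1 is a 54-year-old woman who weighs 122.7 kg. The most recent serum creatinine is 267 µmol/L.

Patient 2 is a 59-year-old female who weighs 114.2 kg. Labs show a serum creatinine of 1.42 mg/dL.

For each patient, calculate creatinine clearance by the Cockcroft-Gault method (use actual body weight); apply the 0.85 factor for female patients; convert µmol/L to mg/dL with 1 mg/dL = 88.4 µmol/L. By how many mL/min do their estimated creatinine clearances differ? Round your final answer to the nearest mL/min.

36 mL/min

Patient 1: SCr = 267 / 88.4 = 3.02 mg/dL
Patient 1: CrCl = (140 − 54) × 122.7 / (72 × 3.02) × 0.85 = 10552.2 / 217.44 × 0.85 ≈ 41.2 mL/min
Patient 2: CrCl = (140 − 59) × 114.2 / (72 × 1.42) × 0.85 = 9250.2 / 102.24 × 0.85 ≈ 76.9 mL/min
|41.2 − 76.9| = 35.7 mL/min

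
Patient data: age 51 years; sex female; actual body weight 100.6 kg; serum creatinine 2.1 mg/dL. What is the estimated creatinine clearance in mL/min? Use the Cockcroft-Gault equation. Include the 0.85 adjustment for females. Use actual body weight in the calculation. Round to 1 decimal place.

CrCl = (140 − 51) × 100.6 / (72 × 2.1) × 0.85 = 8953.4 / 151.20 × 0.85 ≈ 50.3 mL/min

50.3 mL/min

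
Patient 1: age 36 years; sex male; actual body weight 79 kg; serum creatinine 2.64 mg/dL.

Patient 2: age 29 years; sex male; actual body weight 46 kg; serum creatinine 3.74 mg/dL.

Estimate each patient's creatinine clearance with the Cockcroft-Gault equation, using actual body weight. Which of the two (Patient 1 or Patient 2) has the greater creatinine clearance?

Patient 1: CrCl = (140 − 36) × 79 / (72 × 2.64) = 8216.0 / 190.08 ≈ 43.2 mL/min
Patient 2: CrCl = (140 − 29) × 46 / (72 × 3.74) = 5106.0 / 269.28 ≈ 19.0 mL/min
43.2 vs 19.0 mL/min → Patient 1 is higher.

Patient 1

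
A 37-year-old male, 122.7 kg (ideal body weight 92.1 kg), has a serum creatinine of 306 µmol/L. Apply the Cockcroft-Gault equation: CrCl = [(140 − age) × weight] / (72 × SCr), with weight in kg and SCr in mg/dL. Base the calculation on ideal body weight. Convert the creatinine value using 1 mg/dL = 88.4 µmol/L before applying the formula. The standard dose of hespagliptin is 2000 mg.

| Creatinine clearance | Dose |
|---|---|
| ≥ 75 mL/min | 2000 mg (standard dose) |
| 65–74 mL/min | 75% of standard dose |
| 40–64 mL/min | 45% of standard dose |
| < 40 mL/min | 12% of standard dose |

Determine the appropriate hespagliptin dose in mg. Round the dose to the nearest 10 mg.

SCr = 306 / 88.4 = 3.462 mg/dL
CrCl = (140 − 37) × 92.1 / (72 × 3.462) = 9486.3 / 249.26 ≈ 38.1 mL/min
CrCl ≈ 38 mL/min → bracket < 40 mL/min.
12% of 2000 mg = 240 mg

240 mg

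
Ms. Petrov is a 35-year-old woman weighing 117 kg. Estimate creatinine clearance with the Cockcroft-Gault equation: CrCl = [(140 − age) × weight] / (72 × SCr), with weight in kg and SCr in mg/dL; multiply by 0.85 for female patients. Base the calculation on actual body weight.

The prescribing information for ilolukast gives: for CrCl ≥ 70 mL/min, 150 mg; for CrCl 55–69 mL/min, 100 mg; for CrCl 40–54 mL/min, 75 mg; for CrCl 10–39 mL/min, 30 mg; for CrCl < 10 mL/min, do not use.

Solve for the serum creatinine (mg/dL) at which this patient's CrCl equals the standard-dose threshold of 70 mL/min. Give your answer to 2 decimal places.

Standard dose requires CrCl ≥ 70 mL/min.
Set (140 − 35) × 117 × 0.85 / (72 × SCr) = 70
SCr = (140 − 35) × 117 × 0.85 / (72 × 70) = 2.072 mg/dL

2.07 mg/dL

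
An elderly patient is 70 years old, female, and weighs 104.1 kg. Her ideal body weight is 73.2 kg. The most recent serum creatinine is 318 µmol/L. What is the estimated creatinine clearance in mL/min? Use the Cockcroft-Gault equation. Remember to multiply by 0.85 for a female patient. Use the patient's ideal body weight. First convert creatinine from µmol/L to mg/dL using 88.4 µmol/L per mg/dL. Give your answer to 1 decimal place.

16.8 mL/min

SCr = 318 / 88.4 = 3.597 mg/dL
CrCl = (140 − 70) × 73.2 / (72 × 3.597) × 0.85 = 5124.0 / 258.98 × 0.85 ≈ 16.8 mL/min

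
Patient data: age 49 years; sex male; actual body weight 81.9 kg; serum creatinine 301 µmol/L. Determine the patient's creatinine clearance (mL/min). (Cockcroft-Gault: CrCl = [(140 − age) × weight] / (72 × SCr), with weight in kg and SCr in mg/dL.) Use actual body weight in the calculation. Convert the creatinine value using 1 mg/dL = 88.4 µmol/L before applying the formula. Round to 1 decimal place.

30.4 mL/min

SCr = 301 / 88.4 = 3.405 mg/dL
CrCl = (140 − 49) × 81.9 / (72 × 3.405) = 7452.9 / 245.16 ≈ 30.4 mL/min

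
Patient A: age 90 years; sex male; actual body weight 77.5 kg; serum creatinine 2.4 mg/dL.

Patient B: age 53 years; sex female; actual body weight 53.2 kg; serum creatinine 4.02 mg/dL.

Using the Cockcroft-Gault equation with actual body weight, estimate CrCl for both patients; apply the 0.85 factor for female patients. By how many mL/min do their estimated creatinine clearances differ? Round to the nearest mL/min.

Patient A: CrCl = (140 − 90) × 77.5 / (72 × 2.4) = 3875.0 / 172.80 ≈ 22.4 mL/min
Patient B: CrCl = (140 − 53) × 53.2 / (72 × 4.02) × 0.85 = 4628.4 / 289.44 × 0.85 ≈ 13.6 mL/min
|22.4 − 13.6| = 8.8 mL/min

9 mL/min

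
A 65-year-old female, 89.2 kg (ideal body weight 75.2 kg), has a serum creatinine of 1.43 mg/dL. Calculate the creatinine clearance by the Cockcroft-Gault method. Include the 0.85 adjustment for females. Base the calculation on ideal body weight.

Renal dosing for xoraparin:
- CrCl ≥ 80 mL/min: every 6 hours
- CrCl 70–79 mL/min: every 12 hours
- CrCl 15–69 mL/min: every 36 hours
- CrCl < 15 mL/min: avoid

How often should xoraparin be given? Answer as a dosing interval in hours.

CrCl = (140 − 65) × 75.2 / (72 × 1.43) × 0.85 = 5640.0 / 102.96 × 0.85 ≈ 46.6 mL/min
CrCl ≈ 47 mL/min → bracket 15–69 mL/min → every 36 hours.

every 36 hours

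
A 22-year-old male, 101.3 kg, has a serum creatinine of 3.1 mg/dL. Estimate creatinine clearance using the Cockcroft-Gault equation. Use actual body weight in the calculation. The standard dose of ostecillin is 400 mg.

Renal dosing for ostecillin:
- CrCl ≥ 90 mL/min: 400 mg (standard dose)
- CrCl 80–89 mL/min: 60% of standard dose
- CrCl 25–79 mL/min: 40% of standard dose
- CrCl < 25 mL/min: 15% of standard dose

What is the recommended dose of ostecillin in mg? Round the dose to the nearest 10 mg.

CrCl = (140 − 22) × 101.3 / (72 × 3.1) = 11953.4 / 223.20 ≈ 53.6 mL/min
CrCl ≈ 54 mL/min → bracket 25–79 mL/min.
40% of 400 mg = 160 mg

160 mg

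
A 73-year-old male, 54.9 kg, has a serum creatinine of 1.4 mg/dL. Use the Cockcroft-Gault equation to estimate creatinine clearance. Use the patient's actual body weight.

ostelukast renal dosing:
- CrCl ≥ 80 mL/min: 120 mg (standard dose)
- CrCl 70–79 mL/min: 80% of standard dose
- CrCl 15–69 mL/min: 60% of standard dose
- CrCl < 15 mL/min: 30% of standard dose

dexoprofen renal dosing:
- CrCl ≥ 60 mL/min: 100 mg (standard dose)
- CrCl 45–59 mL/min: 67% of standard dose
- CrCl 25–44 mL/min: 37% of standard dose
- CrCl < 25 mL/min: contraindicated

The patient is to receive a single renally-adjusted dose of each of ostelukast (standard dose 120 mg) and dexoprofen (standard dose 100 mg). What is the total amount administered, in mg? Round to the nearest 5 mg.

110 mg

CrCl = (140 − 73) × 54.9 / (72 × 1.4) = 3678.3 / 100.80 ≈ 36.5 mL/min
CrCl ≈ 36 mL/min.
ostelukast: 15–69 mL/min → 60% of 120 mg = 72 mg.
dexoprofen: 25–44 mL/min → 37% of 100 mg = 37 mg.
Total = 72 + 37 = 109 mg.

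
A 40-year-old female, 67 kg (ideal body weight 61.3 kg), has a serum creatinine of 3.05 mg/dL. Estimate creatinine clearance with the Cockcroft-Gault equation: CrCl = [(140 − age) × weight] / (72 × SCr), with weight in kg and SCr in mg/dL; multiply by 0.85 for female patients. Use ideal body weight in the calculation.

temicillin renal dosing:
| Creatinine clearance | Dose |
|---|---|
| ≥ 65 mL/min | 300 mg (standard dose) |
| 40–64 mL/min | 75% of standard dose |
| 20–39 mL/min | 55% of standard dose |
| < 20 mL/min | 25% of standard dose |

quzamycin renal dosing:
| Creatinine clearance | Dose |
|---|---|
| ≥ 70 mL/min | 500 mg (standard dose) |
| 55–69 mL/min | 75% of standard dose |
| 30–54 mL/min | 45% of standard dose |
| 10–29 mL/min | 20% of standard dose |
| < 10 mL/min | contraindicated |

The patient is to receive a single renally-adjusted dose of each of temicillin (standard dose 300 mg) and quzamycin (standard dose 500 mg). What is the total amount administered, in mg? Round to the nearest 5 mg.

265 mg

CrCl = (140 − 40) × 61.3 / (72 × 3.05) × 0.85 = 6130.0 / 219.60 × 0.85 ≈ 23.7 mL/min
CrCl ≈ 24 mL/min.
temicillin: 20–39 mL/min → 55% of 300 mg = 165 mg.
quzamycin: 10–29 mL/min → 20% of 500 mg = 100 mg.
Total = 165 + 100 = 265 mg.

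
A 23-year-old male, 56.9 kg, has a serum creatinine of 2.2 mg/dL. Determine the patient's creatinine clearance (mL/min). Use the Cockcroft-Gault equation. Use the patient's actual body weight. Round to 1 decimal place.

42.0 mL/min

CrCl = (140 − 23) × 56.9 / (72 × 2.2) = 6657.3 / 158.40 ≈ 42.0 mL/min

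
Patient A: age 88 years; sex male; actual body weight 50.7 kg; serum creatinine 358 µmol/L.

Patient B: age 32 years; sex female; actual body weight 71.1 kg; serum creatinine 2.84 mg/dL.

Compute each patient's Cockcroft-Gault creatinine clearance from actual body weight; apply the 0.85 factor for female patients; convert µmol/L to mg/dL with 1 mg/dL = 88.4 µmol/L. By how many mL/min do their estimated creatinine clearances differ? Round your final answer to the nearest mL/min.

Patient A: SCr = 358 / 88.4 = 4.05 mg/dL
Patient A: CrCl = (140 − 88) × 50.7 / (72 × 4.05) = 2636.4 / 291.60 ≈ 9.0 mL/min
Patient B: CrCl = (140 − 32) × 71.1 / (72 × 2.84) × 0.85 = 7678.8 / 204.48 × 0.85 ≈ 31.9 mL/min
|9.0 − 31.9| = 22.9 mL/min

23 mL/min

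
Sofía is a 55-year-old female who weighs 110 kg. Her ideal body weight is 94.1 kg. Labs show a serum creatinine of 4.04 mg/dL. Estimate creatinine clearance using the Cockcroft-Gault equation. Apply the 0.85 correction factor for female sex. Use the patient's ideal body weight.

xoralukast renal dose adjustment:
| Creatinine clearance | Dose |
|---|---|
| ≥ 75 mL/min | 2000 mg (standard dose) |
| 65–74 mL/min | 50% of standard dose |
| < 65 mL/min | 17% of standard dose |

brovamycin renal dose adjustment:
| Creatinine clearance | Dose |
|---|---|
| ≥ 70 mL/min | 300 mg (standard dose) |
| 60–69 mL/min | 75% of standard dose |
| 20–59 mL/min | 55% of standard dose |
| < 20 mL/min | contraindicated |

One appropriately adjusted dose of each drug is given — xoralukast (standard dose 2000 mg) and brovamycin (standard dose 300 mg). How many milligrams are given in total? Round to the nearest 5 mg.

CrCl = (140 − 55) × 94.1 / (72 × 4.04) × 0.85 = 7998.5 / 290.88 × 0.85 ≈ 23.4 mL/min
CrCl ≈ 23 mL/min.
xoralukast: < 65 mL/min → 17% of 2000 mg = 340 mg.
brovamycin: 20–59 mL/min → 55% of 300 mg = 165 mg.
Total = 340 + 165 = 505 mg.

505 mg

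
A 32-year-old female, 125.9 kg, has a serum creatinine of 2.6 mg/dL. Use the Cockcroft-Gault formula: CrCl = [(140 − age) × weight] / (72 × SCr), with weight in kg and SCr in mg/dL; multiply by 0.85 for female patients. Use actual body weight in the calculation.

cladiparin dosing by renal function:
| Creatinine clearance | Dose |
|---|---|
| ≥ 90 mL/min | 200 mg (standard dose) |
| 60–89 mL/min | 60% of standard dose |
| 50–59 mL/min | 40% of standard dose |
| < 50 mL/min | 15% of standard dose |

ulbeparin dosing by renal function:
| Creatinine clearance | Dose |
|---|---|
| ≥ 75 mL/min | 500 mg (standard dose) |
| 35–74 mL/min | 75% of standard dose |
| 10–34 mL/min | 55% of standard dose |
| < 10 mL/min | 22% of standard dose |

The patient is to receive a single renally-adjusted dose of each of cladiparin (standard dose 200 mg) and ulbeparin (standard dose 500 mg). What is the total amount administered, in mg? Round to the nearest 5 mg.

495 mg

CrCl = (140 − 32) × 125.9 / (72 × 2.6) × 0.85 = 13597.2 / 187.20 × 0.85 ≈ 61.7 mL/min
CrCl ≈ 62 mL/min.
cladiparin: 60–89 mL/min → 60% of 200 mg = 120 mg.
ulbeparin: 35–74 mL/min → 75% of 500 mg = 375 mg.
Total = 120 + 375 = 495 mg.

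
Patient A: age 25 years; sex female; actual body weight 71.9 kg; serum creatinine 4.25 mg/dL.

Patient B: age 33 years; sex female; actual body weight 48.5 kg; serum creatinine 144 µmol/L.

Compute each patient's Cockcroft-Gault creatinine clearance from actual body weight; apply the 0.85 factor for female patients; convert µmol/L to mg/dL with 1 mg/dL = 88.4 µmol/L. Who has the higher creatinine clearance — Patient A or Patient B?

Patient A: CrCl = (140 − 25) × 71.9 / (72 × 4.25) × 0.85 = 8268.5 / 306.00 × 0.85 ≈ 23.0 mL/min
Patient B: SCr = 144 / 88.4 = 1.629 mg/dL
Patient B: CrCl = (140 − 33) × 48.5 / (72 × 1.629) × 0.85 = 5189.5 / 117.29 × 0.85 ≈ 37.6 mL/min
23.0 vs 37.6 mL/min → Patient B is higher.

Patient B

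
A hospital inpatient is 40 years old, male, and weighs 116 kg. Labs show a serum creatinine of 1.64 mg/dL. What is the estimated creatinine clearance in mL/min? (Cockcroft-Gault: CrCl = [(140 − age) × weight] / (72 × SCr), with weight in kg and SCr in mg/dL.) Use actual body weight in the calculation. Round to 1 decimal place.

98.2 mL/min

CrCl = (140 − 40) × 116 / (72 × 1.64) = 11600.0 / 118.08 ≈ 98.2 mL/min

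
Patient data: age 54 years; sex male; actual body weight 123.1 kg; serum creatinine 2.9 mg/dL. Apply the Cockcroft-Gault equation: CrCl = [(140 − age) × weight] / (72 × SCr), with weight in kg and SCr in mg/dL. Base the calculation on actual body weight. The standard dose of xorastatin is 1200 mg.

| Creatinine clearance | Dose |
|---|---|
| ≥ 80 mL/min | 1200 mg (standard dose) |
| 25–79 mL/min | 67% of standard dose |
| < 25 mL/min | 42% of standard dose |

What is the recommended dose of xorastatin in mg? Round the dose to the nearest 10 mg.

800 mg

CrCl = (140 − 54) × 123.1 / (72 × 2.9) = 10586.6 / 208.80 ≈ 50.7 mL/min
CrCl ≈ 51 mL/min → bracket 25–79 mL/min.
67% of 1200 mg = 804 mg → 800 mg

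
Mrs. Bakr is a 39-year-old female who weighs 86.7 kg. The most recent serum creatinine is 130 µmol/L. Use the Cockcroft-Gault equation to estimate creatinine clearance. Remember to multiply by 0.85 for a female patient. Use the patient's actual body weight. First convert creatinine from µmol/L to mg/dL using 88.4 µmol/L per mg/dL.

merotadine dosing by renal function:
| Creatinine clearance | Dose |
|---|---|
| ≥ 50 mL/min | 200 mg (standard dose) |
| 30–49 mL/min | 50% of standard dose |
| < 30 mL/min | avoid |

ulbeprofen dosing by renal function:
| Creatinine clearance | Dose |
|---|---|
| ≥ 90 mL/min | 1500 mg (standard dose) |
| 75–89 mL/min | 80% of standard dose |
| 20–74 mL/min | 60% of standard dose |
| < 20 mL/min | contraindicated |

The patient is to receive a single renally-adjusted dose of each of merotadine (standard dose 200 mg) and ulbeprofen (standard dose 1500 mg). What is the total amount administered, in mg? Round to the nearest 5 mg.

1100 mg

SCr = 130 / 88.4 = 1.471 mg/dL
CrCl = (140 − 39) × 86.7 / (72 × 1.471) × 0.85 = 8756.7 / 105.91 × 0.85 ≈ 70.3 mL/min
CrCl ≈ 70 mL/min.
merotadine: ≥ 50 mL/min → 100% of 200 mg = 200 mg.
ulbeprofen: 20–74 mL/min → 60% of 1500 mg = 900 mg.
Total = 200 + 900 = 1100 mg.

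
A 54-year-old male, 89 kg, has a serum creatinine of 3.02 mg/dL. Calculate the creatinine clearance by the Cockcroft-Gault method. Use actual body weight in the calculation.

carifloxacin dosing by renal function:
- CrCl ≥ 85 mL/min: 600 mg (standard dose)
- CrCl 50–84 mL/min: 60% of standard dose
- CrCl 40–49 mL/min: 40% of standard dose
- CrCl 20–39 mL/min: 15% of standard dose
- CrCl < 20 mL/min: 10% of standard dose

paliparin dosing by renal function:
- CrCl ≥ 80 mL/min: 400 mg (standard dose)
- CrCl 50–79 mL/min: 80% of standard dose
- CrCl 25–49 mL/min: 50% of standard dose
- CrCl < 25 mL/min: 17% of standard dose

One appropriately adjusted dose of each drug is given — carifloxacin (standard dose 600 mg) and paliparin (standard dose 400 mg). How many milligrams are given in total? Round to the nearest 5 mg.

CrCl = (140 − 54) × 89 / (72 × 3.02) = 7654.0 / 217.44 ≈ 35.2 mL/min
CrCl ≈ 35 mL/min.
carifloxacin: 20–39 mL/min → 15% of 600 mg = 90 mg.
paliparin: 25–49 mL/min → 50% of 400 mg = 200 mg.
Total = 90 + 200 = 290 mg.

290 mg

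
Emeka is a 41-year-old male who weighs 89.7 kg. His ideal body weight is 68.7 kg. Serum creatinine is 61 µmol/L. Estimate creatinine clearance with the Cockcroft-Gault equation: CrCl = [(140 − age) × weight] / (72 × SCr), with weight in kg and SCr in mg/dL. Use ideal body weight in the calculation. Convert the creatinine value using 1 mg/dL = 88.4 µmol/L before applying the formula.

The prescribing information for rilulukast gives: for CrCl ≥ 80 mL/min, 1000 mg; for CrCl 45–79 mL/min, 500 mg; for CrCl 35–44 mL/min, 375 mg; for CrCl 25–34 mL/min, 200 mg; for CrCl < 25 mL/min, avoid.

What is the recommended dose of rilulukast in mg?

1000 mg

SCr = 61 / 88.4 = 0.69 mg/dL
CrCl = (140 − 41) × 68.7 / (72 × 0.69) = 6801.3 / 49.68 ≈ 136.9 mL/min
CrCl ≈ 137 mL/min → bracket ≥ 80 mL/min.
Dose for this bracket: 1000 mg.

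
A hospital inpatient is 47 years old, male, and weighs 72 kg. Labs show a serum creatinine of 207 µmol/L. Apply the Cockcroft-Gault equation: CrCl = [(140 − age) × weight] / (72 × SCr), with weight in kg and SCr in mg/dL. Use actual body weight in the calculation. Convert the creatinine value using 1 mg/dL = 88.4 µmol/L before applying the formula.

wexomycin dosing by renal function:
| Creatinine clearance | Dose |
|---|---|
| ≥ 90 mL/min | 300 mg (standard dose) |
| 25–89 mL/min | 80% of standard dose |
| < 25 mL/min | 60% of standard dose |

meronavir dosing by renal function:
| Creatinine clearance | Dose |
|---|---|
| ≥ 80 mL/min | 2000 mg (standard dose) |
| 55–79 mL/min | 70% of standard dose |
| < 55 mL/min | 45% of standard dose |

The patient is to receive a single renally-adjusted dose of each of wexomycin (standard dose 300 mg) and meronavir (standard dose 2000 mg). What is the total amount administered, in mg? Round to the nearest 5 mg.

SCr = 207 / 88.4 = 2.342 mg/dL
CrCl = (140 − 47) × 72 / (72 × 2.342) = 6696.0 / 168.62 ≈ 39.7 mL/min
CrCl ≈ 40 mL/min.
wexomycin: 25–89 mL/min → 80% of 300 mg = 240 mg.
meronavir: < 55 mL/min → 45% of 2000 mg = 900 mg.
Total = 240 + 900 = 1140 mg.

1140 mg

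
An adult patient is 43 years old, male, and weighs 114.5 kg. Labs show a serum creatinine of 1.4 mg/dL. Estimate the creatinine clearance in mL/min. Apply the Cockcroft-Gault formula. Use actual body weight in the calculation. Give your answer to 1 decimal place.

110.2 mL/min

CrCl = (140 − 43) × 114.5 / (72 × 1.4) = 11106.5 / 100.80 ≈ 110.2 mL/min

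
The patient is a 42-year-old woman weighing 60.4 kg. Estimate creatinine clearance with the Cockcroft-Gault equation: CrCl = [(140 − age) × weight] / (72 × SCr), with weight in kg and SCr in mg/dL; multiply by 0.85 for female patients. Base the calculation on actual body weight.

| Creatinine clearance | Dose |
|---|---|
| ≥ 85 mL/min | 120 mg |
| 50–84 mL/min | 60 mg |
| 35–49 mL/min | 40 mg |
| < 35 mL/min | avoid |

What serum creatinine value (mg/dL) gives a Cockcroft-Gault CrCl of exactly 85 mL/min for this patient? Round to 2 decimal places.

0.82 mg/dL

Standard dose requires CrCl ≥ 85 mL/min.
Set (140 − 42) × 60.4 × 0.85 / (72 × SCr) = 85
SCr = (140 − 42) × 60.4 × 0.85 / (72 × 85) = 0.822 mg/dL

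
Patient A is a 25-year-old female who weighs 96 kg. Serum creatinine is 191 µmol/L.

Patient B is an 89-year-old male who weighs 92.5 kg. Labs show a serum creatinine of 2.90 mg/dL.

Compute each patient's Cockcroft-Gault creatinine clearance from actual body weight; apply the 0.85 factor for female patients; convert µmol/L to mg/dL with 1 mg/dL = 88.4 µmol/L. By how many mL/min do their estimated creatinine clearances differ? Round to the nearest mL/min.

Patient A: SCr = 191 / 88.4 = 2.161 mg/dL
Patient A: CrCl = (140 − 25) × 96 / (72 × 2.161) × 0.85 = 11040.0 / 155.59 × 0.85 ≈ 60.3 mL/min
Patient B: CrCl = (140 − 89) × 92.5 / (72 × 2.9) = 4717.5 / 208.80 ≈ 22.6 mL/min
|60.3 − 22.6| = 37.7 mL/min

38 mL/min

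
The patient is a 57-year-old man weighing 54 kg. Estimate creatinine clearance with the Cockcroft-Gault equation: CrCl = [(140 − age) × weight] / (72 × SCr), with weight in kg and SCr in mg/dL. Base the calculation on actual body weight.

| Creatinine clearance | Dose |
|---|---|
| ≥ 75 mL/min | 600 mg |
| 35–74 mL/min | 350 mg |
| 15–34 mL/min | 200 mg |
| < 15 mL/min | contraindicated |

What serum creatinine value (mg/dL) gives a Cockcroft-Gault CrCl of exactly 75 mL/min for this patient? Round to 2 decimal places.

Standard dose requires CrCl ≥ 75 mL/min.
Set (140 − 57) × 54 / (72 × SCr) = 75
SCr = (140 − 57) × 54 / (72 × 75) = 0.830 mg/dL

0.83 mg/dL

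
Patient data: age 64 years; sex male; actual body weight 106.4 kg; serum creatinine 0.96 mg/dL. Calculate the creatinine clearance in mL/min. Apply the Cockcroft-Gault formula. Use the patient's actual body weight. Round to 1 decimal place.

117.0 mL/min

CrCl = (140 − 64) × 106.4 / (72 × 0.96) = 8086.4 / 69.12 ≈ 117.0 mL/min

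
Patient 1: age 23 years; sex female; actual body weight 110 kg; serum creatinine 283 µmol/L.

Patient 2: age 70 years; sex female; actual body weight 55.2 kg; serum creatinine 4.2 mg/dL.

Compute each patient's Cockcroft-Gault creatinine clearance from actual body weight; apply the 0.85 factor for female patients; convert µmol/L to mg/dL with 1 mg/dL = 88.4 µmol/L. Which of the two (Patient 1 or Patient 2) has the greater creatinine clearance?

Patient 1: SCr = 283 / 88.4 = 3.201 mg/dL
Patient 1: CrCl = (140 − 23) × 110 / (72 × 3.201) × 0.85 = 12870.0 / 230.47 × 0.85 ≈ 47.5 mL/min
Patient 2: CrCl = (140 − 70) × 55.2 / (72 × 4.2) × 0.85 = 3864.0 / 302.40 × 0.85 ≈ 10.9 mL/min
47.5 vs 10.9 mL/min → Patient 1 is higher.

Patient 1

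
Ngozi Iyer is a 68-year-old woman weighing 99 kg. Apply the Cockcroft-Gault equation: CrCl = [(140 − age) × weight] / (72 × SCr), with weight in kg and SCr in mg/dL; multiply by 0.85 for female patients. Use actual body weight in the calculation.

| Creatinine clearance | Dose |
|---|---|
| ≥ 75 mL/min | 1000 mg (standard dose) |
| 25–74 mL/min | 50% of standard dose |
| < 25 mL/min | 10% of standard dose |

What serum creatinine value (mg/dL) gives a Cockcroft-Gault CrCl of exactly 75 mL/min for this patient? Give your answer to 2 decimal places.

1.12 mg/dL

Standard dose requires CrCl ≥ 75 mL/min.
Set (140 − 68) × 99 × 0.85 / (72 × SCr) = 75
SCr = (140 − 68) × 99 × 0.85 / (72 × 75) = 1.122 mg/dL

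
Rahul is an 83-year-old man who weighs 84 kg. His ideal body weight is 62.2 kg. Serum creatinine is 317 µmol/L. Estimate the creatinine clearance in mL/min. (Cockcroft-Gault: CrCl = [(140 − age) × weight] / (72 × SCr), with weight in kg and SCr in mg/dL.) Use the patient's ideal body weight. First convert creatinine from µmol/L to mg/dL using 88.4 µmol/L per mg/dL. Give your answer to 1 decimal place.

13.7 mL/min

SCr = 317 / 88.4 = 3.586 mg/dL
CrCl = (140 − 83) × 62.2 / (72 × 3.586) = 3545.4 / 258.19 ≈ 13.7 mL/min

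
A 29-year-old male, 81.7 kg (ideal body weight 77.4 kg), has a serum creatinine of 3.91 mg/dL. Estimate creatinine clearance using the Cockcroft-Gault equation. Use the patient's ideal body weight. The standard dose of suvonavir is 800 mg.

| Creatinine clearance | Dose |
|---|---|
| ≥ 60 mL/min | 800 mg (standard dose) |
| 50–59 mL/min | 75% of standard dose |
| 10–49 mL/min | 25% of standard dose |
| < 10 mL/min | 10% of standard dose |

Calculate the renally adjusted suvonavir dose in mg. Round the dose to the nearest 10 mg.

CrCl = (140 − 29) × 77.4 / (72 × 3.91) = 8591.4 / 281.52 ≈ 30.5 mL/min
CrCl ≈ 31 mL/min → bracket 10–49 mL/min.
25% of 800 mg = 200 mg

200 mg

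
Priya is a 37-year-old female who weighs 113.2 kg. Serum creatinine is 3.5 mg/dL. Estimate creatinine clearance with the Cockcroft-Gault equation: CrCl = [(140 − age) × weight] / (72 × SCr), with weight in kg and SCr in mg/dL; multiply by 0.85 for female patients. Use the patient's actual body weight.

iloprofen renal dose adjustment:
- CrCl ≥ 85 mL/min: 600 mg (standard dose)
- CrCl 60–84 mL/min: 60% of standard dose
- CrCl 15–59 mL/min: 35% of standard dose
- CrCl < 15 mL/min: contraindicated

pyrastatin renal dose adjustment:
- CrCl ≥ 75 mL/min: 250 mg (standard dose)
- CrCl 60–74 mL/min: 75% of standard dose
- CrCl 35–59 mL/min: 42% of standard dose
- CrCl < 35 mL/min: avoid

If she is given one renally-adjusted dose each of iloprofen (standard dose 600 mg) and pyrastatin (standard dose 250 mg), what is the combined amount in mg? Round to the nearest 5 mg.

315 mg

CrCl = (140 − 37) × 113.2 / (72 × 3.5) × 0.85 = 11659.6 / 252.00 × 0.85 ≈ 39.3 mL/min
CrCl ≈ 39 mL/min.
iloprofen: 15–59 mL/min → 35% of 600 mg = 210 mg.
pyrastatin: 35–59 mL/min → 42% of 250 mg = 105 mg.
Total = 210 + 105 = 315 mg.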